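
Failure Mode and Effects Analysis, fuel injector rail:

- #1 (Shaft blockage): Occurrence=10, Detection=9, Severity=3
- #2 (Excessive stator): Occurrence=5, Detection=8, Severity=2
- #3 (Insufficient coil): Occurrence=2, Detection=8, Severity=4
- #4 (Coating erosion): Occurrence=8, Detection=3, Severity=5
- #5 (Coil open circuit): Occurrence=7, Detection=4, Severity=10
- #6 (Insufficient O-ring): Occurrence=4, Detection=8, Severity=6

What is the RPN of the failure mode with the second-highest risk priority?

270

RPN = Severity × Occurrence × Detection:
  #1: 3 × 10 × 9 = 270
  #2: 2 × 5 × 8 = 80
  #3: 4 × 2 × 8 = 64
  #4: 5 × 8 × 3 = 120
  #5: 10 × 7 × 4 = 280
  #6: 6 × 4 × 8 = 192
Sorted descending: 280, 270, 192, 120, 80, 64.
The second-highest RPN is 270 (#1).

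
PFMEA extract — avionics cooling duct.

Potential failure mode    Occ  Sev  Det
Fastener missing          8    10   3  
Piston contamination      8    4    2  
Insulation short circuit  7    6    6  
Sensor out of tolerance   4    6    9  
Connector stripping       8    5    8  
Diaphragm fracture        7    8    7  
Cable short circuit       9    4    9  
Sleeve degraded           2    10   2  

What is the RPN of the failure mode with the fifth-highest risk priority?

RPN = Severity × Occurrence × Detection:
  Fastener missing: 10 × 8 × 3 = 240
  Piston contamination: 4 × 8 × 2 = 64
  Insulation short circuit: 6 × 7 × 6 = 252
  Sensor out of tolerance: 6 × 4 × 9 = 216
  Connector stripping: 5 × 8 × 8 = 320
  Diaphragm fracture: 8 × 7 × 7 = 392
  Cable short circuit: 4 × 9 × 9 = 324
  Sleeve degraded: 10 × 2 × 2 = 40
Sorted descending: 392, 324, 320, 252, 240, 216, 64, 40.
The fifth-highest RPN is 240 (Fastener missing).

240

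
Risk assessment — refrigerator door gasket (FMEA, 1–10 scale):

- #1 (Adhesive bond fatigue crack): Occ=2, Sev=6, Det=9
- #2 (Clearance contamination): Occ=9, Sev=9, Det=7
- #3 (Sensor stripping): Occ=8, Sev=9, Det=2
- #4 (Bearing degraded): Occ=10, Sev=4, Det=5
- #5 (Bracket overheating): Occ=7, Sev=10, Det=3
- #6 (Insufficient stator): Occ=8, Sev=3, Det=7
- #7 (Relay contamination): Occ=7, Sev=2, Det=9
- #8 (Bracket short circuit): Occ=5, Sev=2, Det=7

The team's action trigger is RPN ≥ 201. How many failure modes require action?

RPN = Severity × Occurrence × Detection:
  #1: 6 × 2 × 9 = 108
  #2: 9 × 9 × 7 = 567
  #3: 9 × 8 × 2 = 144
  #4: 4 × 10 × 5 = 200
  #5: 10 × 7 × 3 = 210
  #6: 3 × 8 × 7 = 168
  #7: 2 × 7 × 9 = 126
  #8: 2 × 5 × 7 = 70
Modes with RPN ≥ 201: #2 (567), #5 (210) → 2.

2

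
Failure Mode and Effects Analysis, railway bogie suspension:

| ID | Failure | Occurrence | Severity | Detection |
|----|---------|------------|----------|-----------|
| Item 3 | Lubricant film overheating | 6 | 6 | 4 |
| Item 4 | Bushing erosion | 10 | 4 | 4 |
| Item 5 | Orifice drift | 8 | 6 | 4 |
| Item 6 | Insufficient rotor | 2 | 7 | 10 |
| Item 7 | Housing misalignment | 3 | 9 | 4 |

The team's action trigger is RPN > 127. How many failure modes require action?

RPN = Severity × Occurrence × Detection:
  Item 3: 6 × 6 × 4 = 144
  Item 4: 4 × 10 × 4 = 160
  Item 5: 6 × 8 × 4 = 192
  Item 6: 7 × 2 × 10 = 140
  Item 7: 9 × 3 × 4 = 108
Modes with RPN > 127: Item 3 (144), Item 4 (160), Item 5 (192), Item 6 (140) → 4.

4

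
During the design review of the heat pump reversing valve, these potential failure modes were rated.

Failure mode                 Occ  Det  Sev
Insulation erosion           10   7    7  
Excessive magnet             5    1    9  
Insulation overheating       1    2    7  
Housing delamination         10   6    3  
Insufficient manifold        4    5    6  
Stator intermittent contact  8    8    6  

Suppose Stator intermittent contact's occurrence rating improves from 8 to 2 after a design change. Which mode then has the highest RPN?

RPN = Severity × Occurrence × Detection:
  Insulation erosion: 7 × 10 × 7 = 490
  Excessive magnet: 9 × 5 × 1 = 45
  Insulation overheating: 7 × 1 × 2 = 14
  Housing delamination: 3 × 10 × 6 = 180
  Insufficient manifold: 6 × 4 × 5 = 120
  Stator intermittent contact: 6 × 8 × 8 = 384
After action: Stator intermittent contact → 6 × 2 × 8 = 96.
Revised RPNs: Insulation erosion=490, Housing delamination=180, Insufficient manifold=120, Stator intermittent contact=96, Excessive magnet=45, Insulation overheating=14.
Highest is now Insulation erosion (490).

Insulation erosion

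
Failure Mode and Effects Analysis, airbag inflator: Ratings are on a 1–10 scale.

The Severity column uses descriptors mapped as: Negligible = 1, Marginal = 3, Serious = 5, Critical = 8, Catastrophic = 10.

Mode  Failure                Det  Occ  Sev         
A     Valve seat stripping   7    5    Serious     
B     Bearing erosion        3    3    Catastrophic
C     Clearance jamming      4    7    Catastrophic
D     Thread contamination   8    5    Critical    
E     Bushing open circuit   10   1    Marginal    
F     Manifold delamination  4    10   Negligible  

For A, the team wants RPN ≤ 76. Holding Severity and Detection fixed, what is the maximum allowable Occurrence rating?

2

A: S=5, O=5, D=7 → current RPN = 175.
Fixed product = 35. Need 35 × O ≤ 76, so O ≤ 76/35 = 2.17.
Maximum integer Occurrence rating = 2 (gives RPN 70; O=3 would give 105 > 76).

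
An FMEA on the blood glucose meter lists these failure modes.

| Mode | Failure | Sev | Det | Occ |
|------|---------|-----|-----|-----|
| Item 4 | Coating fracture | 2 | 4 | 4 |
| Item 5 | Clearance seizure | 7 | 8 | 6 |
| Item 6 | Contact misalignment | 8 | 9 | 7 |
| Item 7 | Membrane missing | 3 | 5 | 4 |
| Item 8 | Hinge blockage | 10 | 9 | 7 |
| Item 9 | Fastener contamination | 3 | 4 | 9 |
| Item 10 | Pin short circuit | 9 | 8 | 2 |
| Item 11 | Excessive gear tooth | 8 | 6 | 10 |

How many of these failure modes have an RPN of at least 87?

RPN = Severity × Occurrence × Detection:
  Item 4: 2 × 4 × 4 = 32
  Item 5: 7 × 6 × 8 = 336
  Item 6: 8 × 7 × 9 = 504
  Item 7: 3 × 4 × 5 = 60
  Item 8: 10 × 7 × 9 = 630
  Item 9: 3 × 9 × 4 = 108
  Item 10: 9 × 2 × 8 = 144
  Item 11: 8 × 10 × 6 = 480
Modes with RPN ≥ 87: Item 5 (336), Item 6 (504), Item 8 (630), Item 9 (108), Item 10 (144), Item 11 (480) → 6.

6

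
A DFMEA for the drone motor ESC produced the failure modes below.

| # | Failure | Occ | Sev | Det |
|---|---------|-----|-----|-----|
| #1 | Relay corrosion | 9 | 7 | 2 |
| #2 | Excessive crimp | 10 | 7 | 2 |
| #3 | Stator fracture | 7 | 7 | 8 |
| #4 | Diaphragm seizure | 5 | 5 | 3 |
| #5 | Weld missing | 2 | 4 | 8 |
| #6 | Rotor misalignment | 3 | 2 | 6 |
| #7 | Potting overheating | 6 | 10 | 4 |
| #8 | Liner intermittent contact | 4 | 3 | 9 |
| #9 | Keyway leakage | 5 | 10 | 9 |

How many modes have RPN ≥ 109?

5

RPN = Severity × Occurrence × Detection:
  #1: 7 × 9 × 2 = 126
  #2: 7 × 10 × 2 = 140
  #3: 7 × 7 × 8 = 392
  #4: 5 × 5 × 3 = 75
  #5: 4 × 2 × 8 = 64
  #6: 2 × 3 × 6 = 36
  #7: 10 × 6 × 4 = 240
  #8: 3 × 4 × 9 = 108
  #9: 10 × 5 × 9 = 450
Modes with RPN ≥ 109: #1 (126), #2 (140), #3 (392), #7 (240), #9 (450) → 5.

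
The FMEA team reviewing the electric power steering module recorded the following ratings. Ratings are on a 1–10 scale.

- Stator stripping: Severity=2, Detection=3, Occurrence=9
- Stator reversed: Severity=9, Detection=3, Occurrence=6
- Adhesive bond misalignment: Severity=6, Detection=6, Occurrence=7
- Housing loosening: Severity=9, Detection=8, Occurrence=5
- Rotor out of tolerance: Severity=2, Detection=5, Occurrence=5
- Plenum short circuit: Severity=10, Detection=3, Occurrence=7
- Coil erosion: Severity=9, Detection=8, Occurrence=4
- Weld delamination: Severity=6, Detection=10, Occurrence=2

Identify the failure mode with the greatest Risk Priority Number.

RPN = Severity × Occurrence × Detection:
  Stator stripping: 2 × 9 × 3 = 54
  Stator reversed: 9 × 6 × 3 = 162
  Adhesive bond misalignment: 6 × 7 × 6 = 252
  Housing loosening: 9 × 5 × 8 = 360
  Rotor out of tolerance: 2 × 5 × 5 = 50
  Plenum short circuit: 10 × 7 × 3 = 210
  Coil erosion: 9 × 4 × 8 = 288
  Weld delamination: 6 × 2 × 10 = 120
Highest RPN is 360 → Housing loosening.

Housing loosening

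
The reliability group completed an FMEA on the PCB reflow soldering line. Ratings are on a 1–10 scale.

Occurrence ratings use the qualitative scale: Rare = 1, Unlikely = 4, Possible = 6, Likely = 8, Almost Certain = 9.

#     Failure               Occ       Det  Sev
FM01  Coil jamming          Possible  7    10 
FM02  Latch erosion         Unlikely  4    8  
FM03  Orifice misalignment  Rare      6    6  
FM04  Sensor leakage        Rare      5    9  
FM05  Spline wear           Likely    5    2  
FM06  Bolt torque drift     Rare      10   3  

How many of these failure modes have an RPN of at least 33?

5

RPN = Severity × Occurrence × Detection:
  FM01: 10 × 6 × 7 = 420
  FM02: 8 × 4 × 4 = 128
  FM03: 6 × 1 × 6 = 36
  FM04: 9 × 1 × 5 = 45
  FM05: 2 × 8 × 5 = 80
  FM06: 3 × 1 × 10 = 30
Modes with RPN ≥ 33: FM01 (420), FM02 (128), FM03 (36), FM04 (45), FM05 (80) → 5.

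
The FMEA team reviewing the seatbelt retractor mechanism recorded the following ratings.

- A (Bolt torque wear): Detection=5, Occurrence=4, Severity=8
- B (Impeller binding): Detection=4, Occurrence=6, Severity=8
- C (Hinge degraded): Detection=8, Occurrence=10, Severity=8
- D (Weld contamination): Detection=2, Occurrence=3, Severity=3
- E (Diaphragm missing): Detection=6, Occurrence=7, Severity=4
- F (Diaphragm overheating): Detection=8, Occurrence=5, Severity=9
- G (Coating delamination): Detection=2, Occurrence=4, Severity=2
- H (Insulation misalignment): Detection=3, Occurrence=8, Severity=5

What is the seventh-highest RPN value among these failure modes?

18

RPN = Severity × Occurrence × Detection:
  A: 8 × 4 × 5 = 160
  B: 8 × 6 × 4 = 192
  C: 8 × 10 × 8 = 640
  D: 3 × 3 × 2 = 18
  E: 4 × 7 × 6 = 168
  F: 9 × 5 × 8 = 360
  G: 2 × 4 × 2 = 16
  H: 5 × 8 × 3 = 120
Sorted descending: 640, 360, 192, 168, 160, 120, 18, 16.
The seventh-highest RPN is 18 (D).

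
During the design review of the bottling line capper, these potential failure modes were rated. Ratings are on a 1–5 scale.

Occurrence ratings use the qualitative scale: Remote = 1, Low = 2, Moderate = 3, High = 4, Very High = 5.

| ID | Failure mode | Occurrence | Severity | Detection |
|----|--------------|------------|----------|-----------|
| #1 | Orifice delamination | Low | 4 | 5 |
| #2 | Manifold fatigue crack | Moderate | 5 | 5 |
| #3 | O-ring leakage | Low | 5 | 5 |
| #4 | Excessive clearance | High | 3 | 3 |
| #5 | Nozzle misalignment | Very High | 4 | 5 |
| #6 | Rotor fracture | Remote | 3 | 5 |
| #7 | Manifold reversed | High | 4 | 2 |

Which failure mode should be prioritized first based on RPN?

RPN = Severity × Occurrence × Detection:
  #1: 4 × 2 × 5 = 40
  #2: 5 × 3 × 5 = 75
  #3: 5 × 2 × 5 = 50
  #4: 3 × 4 × 3 = 36
  #5: 4 × 5 × 5 = 100
  #6: 3 × 1 × 5 = 15
  #7: 4 × 4 × 2 = 32
Highest RPN is 100 → #5.

#5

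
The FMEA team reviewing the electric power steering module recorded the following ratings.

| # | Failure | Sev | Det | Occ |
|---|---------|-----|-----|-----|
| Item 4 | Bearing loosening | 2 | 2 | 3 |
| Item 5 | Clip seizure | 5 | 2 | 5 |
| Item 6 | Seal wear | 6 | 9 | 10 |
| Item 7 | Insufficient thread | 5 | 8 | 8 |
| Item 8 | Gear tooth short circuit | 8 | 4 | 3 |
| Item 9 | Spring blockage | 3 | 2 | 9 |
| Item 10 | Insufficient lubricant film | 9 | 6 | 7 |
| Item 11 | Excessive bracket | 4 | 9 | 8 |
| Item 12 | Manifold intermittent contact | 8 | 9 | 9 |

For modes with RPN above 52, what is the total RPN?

RPN = Severity × Occurrence × Detection:
  Item 4: 2 × 3 × 2 = 12
  Item 5: 5 × 5 × 2 = 50
  Item 6: 6 × 10 × 9 = 540
  Item 7: 5 × 8 × 8 = 320
  Item 8: 8 × 3 × 4 = 96
  Item 9: 3 × 9 × 2 = 54
  Item 10: 9 × 7 × 6 = 378
  Item 11: 4 × 8 × 9 = 288
  Item 12: 8 × 9 × 9 = 648
RPN > 52: Item 6 (540), Item 7 (320), Item 8 (96), Item 9 (54), Item 10 (378), Item 11 (288), Item 12 (648).
Sum: 540 + 320 + 96 + 54 + 378 + 288 + 648 = 2324.

2324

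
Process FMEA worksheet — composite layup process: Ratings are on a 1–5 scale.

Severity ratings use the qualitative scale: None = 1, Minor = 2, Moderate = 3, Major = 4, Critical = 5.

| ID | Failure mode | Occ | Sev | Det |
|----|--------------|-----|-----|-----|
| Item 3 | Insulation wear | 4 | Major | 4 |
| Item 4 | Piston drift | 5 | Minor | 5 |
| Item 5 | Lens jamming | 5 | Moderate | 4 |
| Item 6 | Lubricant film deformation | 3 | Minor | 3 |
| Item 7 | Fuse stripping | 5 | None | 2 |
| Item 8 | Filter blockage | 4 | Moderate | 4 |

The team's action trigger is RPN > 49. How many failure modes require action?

RPN = Severity × Occurrence × Detection:
  Item 3: 4 × 4 × 4 = 64
  Item 4: 2 × 5 × 5 = 50
  Item 5: 3 × 5 × 4 = 60
  Item 6: 2 × 3 × 3 = 18
  Item 7: 1 × 5 × 2 = 10
  Item 8: 3 × 4 × 4 = 48
Modes with RPN > 49: Item 3 (64), Item 4 (50), Item 5 (60) → 3.

3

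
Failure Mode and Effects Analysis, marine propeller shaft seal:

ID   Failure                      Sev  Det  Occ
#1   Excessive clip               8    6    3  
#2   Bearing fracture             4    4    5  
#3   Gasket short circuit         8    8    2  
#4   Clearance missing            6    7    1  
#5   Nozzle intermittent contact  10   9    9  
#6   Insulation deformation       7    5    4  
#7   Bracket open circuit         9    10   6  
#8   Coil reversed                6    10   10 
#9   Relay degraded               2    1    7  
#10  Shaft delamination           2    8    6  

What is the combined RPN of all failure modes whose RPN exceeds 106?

RPN = Severity × Occurrence × Detection:
  #1: 8 × 3 × 6 = 144
  #2: 4 × 5 × 4 = 80
  #3: 8 × 2 × 8 = 128
  #4: 6 × 1 × 7 = 42
  #5: 10 × 9 × 9 = 810
  #6: 7 × 4 × 5 = 140
  #7: 9 × 6 × 10 = 540
  #8: 6 × 10 × 10 = 600
  #9: 2 × 7 × 1 = 14
  #10: 2 × 6 × 8 = 96
RPN > 106: #1 (144), #3 (128), #5 (810), #6 (140), #7 (540), #8 (600).
Sum: 144 + 128 + 810 + 140 + 540 + 600 = 2362.

2362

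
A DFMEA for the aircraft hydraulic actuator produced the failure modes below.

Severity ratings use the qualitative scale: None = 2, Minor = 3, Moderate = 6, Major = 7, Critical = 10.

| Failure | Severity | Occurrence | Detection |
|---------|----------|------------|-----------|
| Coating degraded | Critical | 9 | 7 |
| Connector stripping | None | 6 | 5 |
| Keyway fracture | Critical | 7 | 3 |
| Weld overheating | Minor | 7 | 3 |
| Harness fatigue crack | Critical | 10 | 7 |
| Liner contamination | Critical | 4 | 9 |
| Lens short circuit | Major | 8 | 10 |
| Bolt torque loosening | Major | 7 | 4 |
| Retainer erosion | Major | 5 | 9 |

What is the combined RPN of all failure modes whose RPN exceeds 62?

RPN = Severity × Occurrence × Detection:
  Coating degraded: 10 × 9 × 7 = 630
  Connector stripping: 2 × 6 × 5 = 60
  Keyway fracture: 10 × 7 × 3 = 210
  Weld overheating: 3 × 7 × 3 = 63
  Harness fatigue crack: 10 × 10 × 7 = 700
  Liner contamination: 10 × 4 × 9 = 360
  Lens short circuit: 7 × 8 × 10 = 560
  Bolt torque loosening: 7 × 7 × 4 = 196
  Retainer erosion: 7 × 5 × 9 = 315
RPN > 62: Coating degraded (630), Keyway fracture (210), Weld overheating (63), Harness fatigue crack (700), Liner contamination (360), Lens short circuit (560), Bolt torque loosening (196), Retainer erosion (315).
Sum: 630 + 210 + 63 + 700 + 360 + 560 + 196 + 315 = 3034.

3034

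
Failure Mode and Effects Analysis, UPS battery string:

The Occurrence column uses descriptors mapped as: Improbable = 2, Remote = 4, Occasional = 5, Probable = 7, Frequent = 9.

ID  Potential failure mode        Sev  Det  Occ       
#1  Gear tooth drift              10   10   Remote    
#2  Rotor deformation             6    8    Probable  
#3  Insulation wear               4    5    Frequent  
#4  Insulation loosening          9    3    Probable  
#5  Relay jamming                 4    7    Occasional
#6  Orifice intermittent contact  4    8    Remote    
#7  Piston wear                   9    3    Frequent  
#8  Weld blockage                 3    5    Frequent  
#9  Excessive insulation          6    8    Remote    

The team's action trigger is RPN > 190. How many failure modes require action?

RPN = Severity × Occurrence × Detection:
  #1: 10 × 4 × 10 = 400
  #2: 6 × 7 × 8 = 336
  #3: 4 × 9 × 5 = 180
  #4: 9 × 7 × 3 = 189
  #5: 4 × 5 × 7 = 140
  #6: 4 × 4 × 8 = 128
  #7: 9 × 9 × 3 = 243
  #8: 3 × 9 × 5 = 135
  #9: 6 × 4 × 8 = 192
Modes with RPN > 190: #1 (400), #2 (336), #7 (243), #9 (192) → 4.

4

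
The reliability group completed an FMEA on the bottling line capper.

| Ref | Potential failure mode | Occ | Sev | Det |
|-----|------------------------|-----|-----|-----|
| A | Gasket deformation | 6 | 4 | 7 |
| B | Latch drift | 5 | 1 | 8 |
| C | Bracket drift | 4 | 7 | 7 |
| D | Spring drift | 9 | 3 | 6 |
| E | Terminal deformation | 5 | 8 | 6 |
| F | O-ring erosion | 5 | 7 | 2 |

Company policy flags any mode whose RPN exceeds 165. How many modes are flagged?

3

RPN = Severity × Occurrence × Detection:
  A: 4 × 6 × 7 = 168
  B: 1 × 5 × 8 = 40
  C: 7 × 4 × 7 = 196
  D: 3 × 9 × 6 = 162
  E: 8 × 5 × 6 = 240
  F: 7 × 5 × 2 = 70
Modes with RPN > 165: A (168), C (196), E (240) → 3.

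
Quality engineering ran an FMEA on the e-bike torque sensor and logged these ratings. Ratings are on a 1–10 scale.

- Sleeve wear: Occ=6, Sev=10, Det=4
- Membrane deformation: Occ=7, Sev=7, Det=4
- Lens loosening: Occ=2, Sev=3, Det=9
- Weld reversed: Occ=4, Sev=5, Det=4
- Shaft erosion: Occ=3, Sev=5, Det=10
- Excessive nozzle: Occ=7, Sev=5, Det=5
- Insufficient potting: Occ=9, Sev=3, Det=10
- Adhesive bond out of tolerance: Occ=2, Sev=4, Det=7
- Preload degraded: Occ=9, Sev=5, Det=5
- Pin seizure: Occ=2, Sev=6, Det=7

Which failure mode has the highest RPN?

Insufficient potting

RPN = Severity × Occurrence × Detection:
  Sleeve wear: 10 × 6 × 4 = 240
  Membrane deformation: 7 × 7 × 4 = 196
  Lens loosening: 3 × 2 × 9 = 54
  Weld reversed: 5 × 4 × 4 = 80
  Shaft erosion: 5 × 3 × 10 = 150
  Excessive nozzle: 5 × 7 × 5 = 175
  Insufficient potting: 3 × 9 × 10 = 270
  Adhesive bond out of tolerance: 4 × 2 × 7 = 56
  Preload degraded: 5 × 9 × 5 = 225
  Pin seizure: 6 × 2 × 7 = 84
Highest RPN is 270 → Insufficient potting.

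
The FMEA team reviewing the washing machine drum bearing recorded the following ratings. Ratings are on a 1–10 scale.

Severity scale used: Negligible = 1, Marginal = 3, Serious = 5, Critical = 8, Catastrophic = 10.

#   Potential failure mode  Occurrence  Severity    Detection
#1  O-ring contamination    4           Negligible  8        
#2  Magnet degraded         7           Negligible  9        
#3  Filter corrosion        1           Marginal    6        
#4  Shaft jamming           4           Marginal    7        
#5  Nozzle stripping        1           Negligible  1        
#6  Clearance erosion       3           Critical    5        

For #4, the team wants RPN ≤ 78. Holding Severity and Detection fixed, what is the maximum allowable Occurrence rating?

3

#4: S=3, O=4, D=7 → current RPN = 84.
Fixed product = 21. Need 21 × O ≤ 78, so O ≤ 78/21 = 3.71.
Maximum integer Occurrence rating = 3 (gives RPN 63; O=4 would give 84 > 78).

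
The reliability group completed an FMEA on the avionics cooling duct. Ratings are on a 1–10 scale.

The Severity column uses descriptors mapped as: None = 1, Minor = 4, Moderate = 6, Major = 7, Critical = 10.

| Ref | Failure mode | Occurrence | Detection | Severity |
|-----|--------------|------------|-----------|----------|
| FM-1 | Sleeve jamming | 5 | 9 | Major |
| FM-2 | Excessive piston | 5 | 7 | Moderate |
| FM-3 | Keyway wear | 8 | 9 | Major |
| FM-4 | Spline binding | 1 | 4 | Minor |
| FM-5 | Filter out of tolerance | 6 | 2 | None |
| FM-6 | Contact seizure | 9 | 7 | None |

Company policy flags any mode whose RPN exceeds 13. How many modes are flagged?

5

RPN = Severity × Occurrence × Detection:
  FM-1: 7 × 5 × 9 = 315
  FM-2: 6 × 5 × 7 = 210
  FM-3: 7 × 8 × 9 = 504
  FM-4: 4 × 1 × 4 = 16
  FM-5: 1 × 6 × 2 = 12
  FM-6: 1 × 9 × 7 = 63
Modes with RPN > 13: FM-1 (315), FM-2 (210), FM-3 (504), FM-4 (16), FM-6 (63) → 5.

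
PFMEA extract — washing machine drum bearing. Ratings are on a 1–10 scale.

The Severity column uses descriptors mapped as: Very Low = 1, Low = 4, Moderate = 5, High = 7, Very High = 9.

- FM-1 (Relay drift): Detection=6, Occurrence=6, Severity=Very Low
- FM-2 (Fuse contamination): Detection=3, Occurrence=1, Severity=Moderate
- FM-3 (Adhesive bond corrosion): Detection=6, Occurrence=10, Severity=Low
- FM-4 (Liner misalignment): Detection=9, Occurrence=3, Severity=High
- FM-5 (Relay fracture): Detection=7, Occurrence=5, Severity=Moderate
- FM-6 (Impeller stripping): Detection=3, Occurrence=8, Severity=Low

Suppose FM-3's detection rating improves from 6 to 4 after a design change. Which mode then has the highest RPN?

RPN = Severity × Occurrence × Detection:
  FM-1: 1 × 6 × 6 = 36
  FM-2: 5 × 1 × 3 = 15
  FM-3: 4 × 10 × 6 = 240
  FM-4: 7 × 3 × 9 = 189
  FM-5: 5 × 5 × 7 = 175
  FM-6: 4 × 8 × 3 = 96
After action: FM-3 → 4 × 10 × 4 = 160.
Revised RPNs: FM-4=189, FM-5=175, FM-3=160, FM-6=96, FM-1=36, FM-2=15.
Highest is now FM-4 (189).

FM-4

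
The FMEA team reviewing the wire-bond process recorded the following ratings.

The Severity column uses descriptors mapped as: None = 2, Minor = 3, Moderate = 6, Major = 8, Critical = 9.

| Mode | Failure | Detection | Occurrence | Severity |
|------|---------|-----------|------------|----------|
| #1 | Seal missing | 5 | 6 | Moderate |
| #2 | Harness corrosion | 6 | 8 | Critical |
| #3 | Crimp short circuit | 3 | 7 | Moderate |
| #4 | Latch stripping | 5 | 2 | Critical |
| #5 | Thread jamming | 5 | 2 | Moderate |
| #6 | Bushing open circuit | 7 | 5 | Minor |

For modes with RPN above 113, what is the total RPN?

738

RPN = Severity × Occurrence × Detection:
  #1: 6 × 6 × 5 = 180
  #2: 9 × 8 × 6 = 432
  #3: 6 × 7 × 3 = 126
  #4: 9 × 2 × 5 = 90
  #5: 6 × 2 × 5 = 60
  #6: 3 × 5 × 7 = 105
RPN > 113: #1 (180), #2 (432), #3 (126).
Sum: 180 + 432 + 126 = 738.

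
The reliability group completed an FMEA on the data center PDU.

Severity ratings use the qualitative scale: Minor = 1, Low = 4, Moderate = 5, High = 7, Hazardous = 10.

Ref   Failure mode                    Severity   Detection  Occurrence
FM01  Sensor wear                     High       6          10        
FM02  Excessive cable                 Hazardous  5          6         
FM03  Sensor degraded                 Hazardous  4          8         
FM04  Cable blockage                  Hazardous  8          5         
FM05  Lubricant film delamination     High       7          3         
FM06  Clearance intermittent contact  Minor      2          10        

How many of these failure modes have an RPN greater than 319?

3

RPN = Severity × Occurrence × Detection:
  FM01: 7 × 10 × 6 = 420
  FM02: 10 × 6 × 5 = 300
  FM03: 10 × 8 × 4 = 320
  FM04: 10 × 5 × 8 = 400
  FM05: 7 × 3 × 7 = 147
  FM06: 1 × 10 × 2 = 20
Modes with RPN > 319: FM01 (420), FM03 (320), FM04 (400) → 3.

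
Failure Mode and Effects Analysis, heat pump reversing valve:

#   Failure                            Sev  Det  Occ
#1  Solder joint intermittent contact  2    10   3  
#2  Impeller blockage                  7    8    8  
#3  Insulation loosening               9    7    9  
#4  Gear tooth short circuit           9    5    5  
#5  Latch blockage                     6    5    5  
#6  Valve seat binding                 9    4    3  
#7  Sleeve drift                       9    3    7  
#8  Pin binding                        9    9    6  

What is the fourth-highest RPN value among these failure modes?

225

RPN = Severity × Occurrence × Detection:
  #1: 2 × 3 × 10 = 60
  #2: 7 × 8 × 8 = 448
  #3: 9 × 9 × 7 = 567
  #4: 9 × 5 × 5 = 225
  #5: 6 × 5 × 5 = 150
  #6: 9 × 3 × 4 = 108
  #7: 9 × 7 × 3 = 189
  #8: 9 × 6 × 9 = 486
Sorted descending: 567, 486, 448, 225, 189, 150, 108, 60.
The fourth-highest RPN is 225 (#4).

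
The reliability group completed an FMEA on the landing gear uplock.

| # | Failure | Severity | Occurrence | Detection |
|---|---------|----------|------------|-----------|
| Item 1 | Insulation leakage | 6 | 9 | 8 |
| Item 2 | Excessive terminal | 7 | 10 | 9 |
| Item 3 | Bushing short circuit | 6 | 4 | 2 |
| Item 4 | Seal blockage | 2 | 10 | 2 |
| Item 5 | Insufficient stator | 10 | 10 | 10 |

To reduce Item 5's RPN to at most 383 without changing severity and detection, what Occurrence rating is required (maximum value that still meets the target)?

3

Item 5: S=10, O=10, D=10 → current RPN = 1000.
Fixed product = 100. Need 100 × O ≤ 383, so O ≤ 383/100 = 3.83.
Maximum integer Occurrence rating = 3 (gives RPN 300; O=4 would give 400 > 383).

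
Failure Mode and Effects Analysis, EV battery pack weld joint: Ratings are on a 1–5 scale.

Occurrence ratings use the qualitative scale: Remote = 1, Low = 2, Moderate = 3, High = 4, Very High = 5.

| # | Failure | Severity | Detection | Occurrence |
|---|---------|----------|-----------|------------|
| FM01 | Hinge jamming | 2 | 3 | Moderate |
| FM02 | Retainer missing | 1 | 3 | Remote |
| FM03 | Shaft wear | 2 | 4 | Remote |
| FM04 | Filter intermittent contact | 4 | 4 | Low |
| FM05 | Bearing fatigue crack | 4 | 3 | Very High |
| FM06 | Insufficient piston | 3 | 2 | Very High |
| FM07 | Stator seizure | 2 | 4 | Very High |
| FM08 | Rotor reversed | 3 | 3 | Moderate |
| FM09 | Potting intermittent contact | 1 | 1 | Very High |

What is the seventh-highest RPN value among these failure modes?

8

RPN = Severity × Occurrence × Detection:
  FM01: 2 × 3 × 3 = 18
  FM02: 1 × 1 × 3 = 3
  FM03: 2 × 1 × 4 = 8
  FM04: 4 × 2 × 4 = 32
  FM05: 4 × 5 × 3 = 60
  FM06: 3 × 5 × 2 = 30
  FM07: 2 × 5 × 4 = 40
  FM08: 3 × 3 × 3 = 27
  FM09: 1 × 5 × 1 = 5
Sorted descending: 60, 40, 32, 30, 27, 18, 8, 5, 3.
The seventh-highest RPN is 8 (FM03).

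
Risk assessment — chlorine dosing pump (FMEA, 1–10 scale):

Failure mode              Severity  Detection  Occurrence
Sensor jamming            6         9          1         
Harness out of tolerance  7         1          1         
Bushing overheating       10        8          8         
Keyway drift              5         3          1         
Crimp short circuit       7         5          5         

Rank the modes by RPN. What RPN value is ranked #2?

RPN = Severity × Occurrence × Detection:
  Sensor jamming: 6 × 1 × 9 = 54
  Harness out of tolerance: 7 × 1 × 1 = 7
  Bushing overheating: 10 × 8 × 8 = 640
  Keyway drift: 5 × 1 × 3 = 15
  Crimp short circuit: 7 × 5 × 5 = 175
Sorted descending: 640, 175, 54, 15, 7.
The second-highest RPN is 175 (Crimp short circuit).

175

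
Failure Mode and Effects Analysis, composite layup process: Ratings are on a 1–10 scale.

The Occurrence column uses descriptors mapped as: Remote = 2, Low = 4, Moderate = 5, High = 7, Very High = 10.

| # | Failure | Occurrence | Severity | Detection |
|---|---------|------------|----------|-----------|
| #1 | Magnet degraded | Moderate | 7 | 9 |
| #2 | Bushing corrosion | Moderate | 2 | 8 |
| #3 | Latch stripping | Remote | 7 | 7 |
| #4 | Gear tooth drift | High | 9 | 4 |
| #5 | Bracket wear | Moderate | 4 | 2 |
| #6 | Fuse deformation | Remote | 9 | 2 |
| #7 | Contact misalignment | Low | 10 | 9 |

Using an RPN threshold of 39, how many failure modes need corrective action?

RPN = Severity × Occurrence × Detection:
  #1: 7 × 5 × 9 = 315
  #2: 2 × 5 × 8 = 80
  #3: 7 × 2 × 7 = 98
  #4: 9 × 7 × 4 = 252
  #5: 4 × 5 × 2 = 40
  #6: 9 × 2 × 2 = 36
  #7: 10 × 4 × 9 = 360
Modes with RPN ≥ 39: #1 (315), #2 (80), #3 (98), #4 (252), #5 (40), #7 (360) → 6.

6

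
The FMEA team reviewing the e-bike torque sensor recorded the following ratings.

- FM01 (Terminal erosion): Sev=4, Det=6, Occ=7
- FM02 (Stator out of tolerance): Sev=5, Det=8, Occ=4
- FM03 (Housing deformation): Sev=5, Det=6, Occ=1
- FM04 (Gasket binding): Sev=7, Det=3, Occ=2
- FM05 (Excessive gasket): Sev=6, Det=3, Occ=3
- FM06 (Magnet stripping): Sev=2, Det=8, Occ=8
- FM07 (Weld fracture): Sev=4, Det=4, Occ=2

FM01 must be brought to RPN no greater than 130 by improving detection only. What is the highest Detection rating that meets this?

4

FM01: S=4, O=7, D=6 → current RPN = 168.
Fixed product = 28. Need 28 × D ≤ 130, so D ≤ 130/28 = 4.64.
Maximum integer Detection rating = 4 (gives RPN 112; D=5 would give 140 > 130).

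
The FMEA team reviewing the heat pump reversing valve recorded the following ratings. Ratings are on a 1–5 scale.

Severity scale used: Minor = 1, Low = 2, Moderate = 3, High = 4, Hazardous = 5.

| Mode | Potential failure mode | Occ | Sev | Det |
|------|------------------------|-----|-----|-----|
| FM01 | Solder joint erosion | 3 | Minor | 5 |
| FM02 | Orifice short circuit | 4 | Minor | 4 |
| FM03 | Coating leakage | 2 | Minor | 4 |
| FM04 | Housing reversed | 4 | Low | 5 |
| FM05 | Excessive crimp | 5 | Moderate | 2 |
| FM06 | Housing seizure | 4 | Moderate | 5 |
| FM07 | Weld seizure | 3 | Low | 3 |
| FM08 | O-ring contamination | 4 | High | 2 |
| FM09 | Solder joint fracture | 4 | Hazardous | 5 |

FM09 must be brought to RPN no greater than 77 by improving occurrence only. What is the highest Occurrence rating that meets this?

3

FM09: S=5, O=4, D=5 → current RPN = 100.
Fixed product = 25. Need 25 × O ≤ 77, so O ≤ 77/25 = 3.08.
Maximum integer Occurrence rating = 3 (gives RPN 75; O=4 would give 100 > 77).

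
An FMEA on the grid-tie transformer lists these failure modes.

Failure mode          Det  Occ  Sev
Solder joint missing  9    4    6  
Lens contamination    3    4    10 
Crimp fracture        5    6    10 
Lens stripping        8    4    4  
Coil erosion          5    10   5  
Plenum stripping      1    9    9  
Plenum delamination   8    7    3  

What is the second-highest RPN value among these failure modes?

250

RPN = Severity × Occurrence × Detection:
  Solder joint missing: 6 × 4 × 9 = 216
  Lens contamination: 10 × 4 × 3 = 120
  Crimp fracture: 10 × 6 × 5 = 300
  Lens stripping: 4 × 4 × 8 = 128
  Coil erosion: 5 × 10 × 5 = 250
  Plenum stripping: 9 × 9 × 1 = 81
  Plenum delamination: 3 × 7 × 8 = 168
Sorted descending: 300, 250, 216, 168, 128, 120, 81.
The second-highest RPN is 250 (Coil erosion).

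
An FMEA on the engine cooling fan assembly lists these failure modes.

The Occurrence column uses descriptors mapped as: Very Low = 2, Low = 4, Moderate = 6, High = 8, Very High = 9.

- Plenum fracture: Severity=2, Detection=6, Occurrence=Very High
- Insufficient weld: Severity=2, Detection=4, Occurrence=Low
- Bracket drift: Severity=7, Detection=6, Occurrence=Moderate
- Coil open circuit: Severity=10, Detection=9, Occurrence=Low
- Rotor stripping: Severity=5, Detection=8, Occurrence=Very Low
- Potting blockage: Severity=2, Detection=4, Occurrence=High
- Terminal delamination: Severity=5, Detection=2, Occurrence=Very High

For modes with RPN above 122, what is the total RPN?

612

RPN = Severity × Occurrence × Detection:
  Plenum fracture: 2 × 9 × 6 = 108
  Insufficient weld: 2 × 4 × 4 = 32
  Bracket drift: 7 × 6 × 6 = 252
  Coil open circuit: 10 × 4 × 9 = 360
  Rotor stripping: 5 × 2 × 8 = 80
  Potting blockage: 2 × 8 × 4 = 64
  Terminal delamination: 5 × 9 × 2 = 90
RPN > 122: Bracket drift (252), Coil open circuit (360).
Sum: 252 + 360 = 612.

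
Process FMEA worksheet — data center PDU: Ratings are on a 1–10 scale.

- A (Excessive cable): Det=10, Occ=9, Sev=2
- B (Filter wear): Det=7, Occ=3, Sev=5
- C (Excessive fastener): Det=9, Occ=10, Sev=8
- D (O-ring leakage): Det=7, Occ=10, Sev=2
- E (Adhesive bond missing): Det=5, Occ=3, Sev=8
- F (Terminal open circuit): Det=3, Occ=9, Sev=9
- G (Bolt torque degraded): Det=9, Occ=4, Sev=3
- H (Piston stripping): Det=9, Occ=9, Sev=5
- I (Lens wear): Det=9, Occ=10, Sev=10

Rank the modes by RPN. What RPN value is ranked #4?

243

RPN = Severity × Occurrence × Detection:
  A: 2 × 9 × 10 = 180
  B: 5 × 3 × 7 = 105
  C: 8 × 10 × 9 = 720
  D: 2 × 10 × 7 = 140
  E: 8 × 3 × 5 = 120
  F: 9 × 9 × 3 = 243
  G: 3 × 4 × 9 = 108
  H: 5 × 9 × 9 = 405
  I: 10 × 10 × 9 = 900
Sorted descending: 900, 720, 405, 243, 180, 140, 120, 108, 105.
The fourth-highest RPN is 243 (F).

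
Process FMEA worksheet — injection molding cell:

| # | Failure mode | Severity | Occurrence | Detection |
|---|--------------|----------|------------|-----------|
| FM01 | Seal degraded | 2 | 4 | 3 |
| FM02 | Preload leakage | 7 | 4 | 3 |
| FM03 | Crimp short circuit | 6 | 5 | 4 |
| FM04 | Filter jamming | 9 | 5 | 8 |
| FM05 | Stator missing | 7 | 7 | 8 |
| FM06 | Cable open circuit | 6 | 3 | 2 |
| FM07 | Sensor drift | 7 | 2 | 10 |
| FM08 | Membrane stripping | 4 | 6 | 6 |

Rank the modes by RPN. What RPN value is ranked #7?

36

RPN = Severity × Occurrence × Detection:
  FM01: 2 × 4 × 3 = 24
  FM02: 7 × 4 × 3 = 84
  FM03: 6 × 5 × 4 = 120
  FM04: 9 × 5 × 8 = 360
  FM05: 7 × 7 × 8 = 392
  FM06: 6 × 3 × 2 = 36
  FM07: 7 × 2 × 10 = 140
  FM08: 4 × 6 × 6 = 144
Sorted descending: 392, 360, 144, 140, 120, 84, 36, 24.
The seventh-highest RPN is 36 (FM06).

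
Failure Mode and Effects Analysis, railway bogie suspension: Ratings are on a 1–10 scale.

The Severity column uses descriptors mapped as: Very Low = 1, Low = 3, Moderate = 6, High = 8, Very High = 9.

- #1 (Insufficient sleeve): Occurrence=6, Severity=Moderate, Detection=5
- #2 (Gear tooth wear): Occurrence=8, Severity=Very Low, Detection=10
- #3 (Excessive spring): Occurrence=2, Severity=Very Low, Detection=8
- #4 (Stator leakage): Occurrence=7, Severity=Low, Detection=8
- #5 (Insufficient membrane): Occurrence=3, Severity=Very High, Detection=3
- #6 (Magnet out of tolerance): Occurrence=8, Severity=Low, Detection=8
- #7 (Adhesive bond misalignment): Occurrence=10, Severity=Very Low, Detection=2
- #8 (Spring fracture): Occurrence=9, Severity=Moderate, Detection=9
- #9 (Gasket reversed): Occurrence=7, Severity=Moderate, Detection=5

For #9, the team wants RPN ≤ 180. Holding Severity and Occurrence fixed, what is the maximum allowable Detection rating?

#9: S=6, O=7, D=5 → current RPN = 210.
Fixed product = 42. Need 42 × D ≤ 180, so D ≤ 180/42 = 4.29.
Maximum integer Detection rating = 4 (gives RPN 168; D=5 would give 210 > 180).

4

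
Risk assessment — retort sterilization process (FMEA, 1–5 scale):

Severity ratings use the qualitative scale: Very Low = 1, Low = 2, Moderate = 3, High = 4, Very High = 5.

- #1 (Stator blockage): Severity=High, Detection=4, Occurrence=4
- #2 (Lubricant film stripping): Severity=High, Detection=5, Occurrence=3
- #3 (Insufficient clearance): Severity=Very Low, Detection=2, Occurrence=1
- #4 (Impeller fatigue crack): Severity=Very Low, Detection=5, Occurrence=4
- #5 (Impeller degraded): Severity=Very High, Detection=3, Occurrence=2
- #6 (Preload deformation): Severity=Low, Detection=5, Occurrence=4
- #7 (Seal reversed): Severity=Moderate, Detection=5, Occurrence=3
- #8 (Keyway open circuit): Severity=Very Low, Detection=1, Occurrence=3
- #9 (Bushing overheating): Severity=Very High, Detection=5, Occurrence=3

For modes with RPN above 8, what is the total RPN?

RPN = Severity × Occurrence × Detection:
  #1: 4 × 4 × 4 = 64
  #2: 4 × 3 × 5 = 60
  #3: 1 × 1 × 2 = 2
  #4: 1 × 4 × 5 = 20
  #5: 5 × 2 × 3 = 30
  #6: 2 × 4 × 5 = 40
  #7: 3 × 3 × 5 = 45
  #8: 1 × 3 × 1 = 3
  #9: 5 × 3 × 5 = 75
RPN > 8: #1 (64), #2 (60), #4 (20), #5 (30), #6 (40), #7 (45), #9 (75).
Sum: 64 + 60 + 20 + 30 + 40 + 45 + 75 = 334.

334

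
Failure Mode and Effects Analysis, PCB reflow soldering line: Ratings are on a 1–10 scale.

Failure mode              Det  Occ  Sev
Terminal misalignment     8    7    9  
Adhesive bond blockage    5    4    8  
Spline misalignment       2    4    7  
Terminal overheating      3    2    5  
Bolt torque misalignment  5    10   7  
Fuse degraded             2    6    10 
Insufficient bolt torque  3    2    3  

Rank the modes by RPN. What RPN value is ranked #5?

56

RPN = Severity × Occurrence × Detection:
  Terminal misalignment: 9 × 7 × 8 = 504
  Adhesive bond blockage: 8 × 4 × 5 = 160
  Spline misalignment: 7 × 4 × 2 = 56
  Terminal overheating: 5 × 2 × 3 = 30
  Bolt torque misalignment: 7 × 10 × 5 = 350
  Fuse degraded: 10 × 6 × 2 = 120
  Insufficient bolt torque: 3 × 2 × 3 = 18
Sorted descending: 504, 350, 160, 120, 56, 30, 18.
The fifth-highest RPN is 56 (Spline misalignment).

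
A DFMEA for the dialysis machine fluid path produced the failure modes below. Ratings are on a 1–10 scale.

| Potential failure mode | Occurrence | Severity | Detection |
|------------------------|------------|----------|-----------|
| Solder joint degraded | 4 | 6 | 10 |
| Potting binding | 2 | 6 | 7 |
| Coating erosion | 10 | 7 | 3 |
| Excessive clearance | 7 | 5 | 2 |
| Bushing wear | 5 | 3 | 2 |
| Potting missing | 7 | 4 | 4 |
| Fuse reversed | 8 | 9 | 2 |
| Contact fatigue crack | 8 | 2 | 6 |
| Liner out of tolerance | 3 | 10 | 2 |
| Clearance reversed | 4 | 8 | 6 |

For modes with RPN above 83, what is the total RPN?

RPN = Severity × Occurrence × Detection:
  Solder joint degraded: 6 × 4 × 10 = 240
  Potting binding: 6 × 2 × 7 = 84
  Coating erosion: 7 × 10 × 3 = 210
  Excessive clearance: 5 × 7 × 2 = 70
  Bushing wear: 3 × 5 × 2 = 30
  Potting missing: 4 × 7 × 4 = 112
  Fuse reversed: 9 × 8 × 2 = 144
  Contact fatigue crack: 2 × 8 × 6 = 96
  Liner out of tolerance: 10 × 3 × 2 = 60
  Clearance reversed: 8 × 4 × 6 = 192
RPN > 83: Solder joint degraded (240), Potting binding (84), Coating erosion (210), Potting missing (112), Fuse reversed (144), Contact fatigue crack (96), Clearance reversed (192).
Sum: 240 + 84 + 210 + 112 + 144 + 96 + 192 = 1078.

1078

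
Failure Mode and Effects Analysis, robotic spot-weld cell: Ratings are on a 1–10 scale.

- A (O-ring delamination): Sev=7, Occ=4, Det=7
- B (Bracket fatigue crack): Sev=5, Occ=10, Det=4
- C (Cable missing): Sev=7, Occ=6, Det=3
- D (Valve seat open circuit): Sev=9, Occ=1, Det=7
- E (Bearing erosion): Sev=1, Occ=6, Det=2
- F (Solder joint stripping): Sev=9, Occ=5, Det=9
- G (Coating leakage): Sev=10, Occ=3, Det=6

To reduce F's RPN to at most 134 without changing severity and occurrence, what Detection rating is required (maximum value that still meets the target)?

F: S=9, O=5, D=9 → current RPN = 405.
Fixed product = 45. Need 45 × D ≤ 134, so D ≤ 134/45 = 2.98.
Maximum integer Detection rating = 2 (gives RPN 90; D=3 would give 135 > 134).

2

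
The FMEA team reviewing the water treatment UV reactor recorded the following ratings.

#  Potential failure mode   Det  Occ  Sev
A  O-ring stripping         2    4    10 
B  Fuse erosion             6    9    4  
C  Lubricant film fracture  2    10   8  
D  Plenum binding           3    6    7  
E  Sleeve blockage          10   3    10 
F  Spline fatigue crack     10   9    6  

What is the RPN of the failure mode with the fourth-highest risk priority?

RPN = Severity × Occurrence × Detection:
  A: 10 × 4 × 2 = 80
  B: 4 × 9 × 6 = 216
  C: 8 × 10 × 2 = 160
  D: 7 × 6 × 3 = 126
  E: 10 × 3 × 10 = 300
  F: 6 × 9 × 10 = 540
Sorted descending: 540, 300, 216, 160, 126, 80.
The fourth-highest RPN is 160 (C).

160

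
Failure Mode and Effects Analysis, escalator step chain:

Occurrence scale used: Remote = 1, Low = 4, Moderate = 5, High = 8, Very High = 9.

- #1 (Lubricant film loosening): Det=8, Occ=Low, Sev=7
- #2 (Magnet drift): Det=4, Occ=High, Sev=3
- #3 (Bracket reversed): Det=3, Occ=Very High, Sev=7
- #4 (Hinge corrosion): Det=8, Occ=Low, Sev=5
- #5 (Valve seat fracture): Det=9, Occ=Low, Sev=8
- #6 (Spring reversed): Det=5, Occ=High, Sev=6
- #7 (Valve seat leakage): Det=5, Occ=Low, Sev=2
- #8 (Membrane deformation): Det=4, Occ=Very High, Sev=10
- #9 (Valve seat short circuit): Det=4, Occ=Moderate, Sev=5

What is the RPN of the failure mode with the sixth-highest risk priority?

RPN = Severity × Occurrence × Detection:
  #1: 7 × 4 × 8 = 224
  #2: 3 × 8 × 4 = 96
  #3: 7 × 9 × 3 = 189
  #4: 5 × 4 × 8 = 160
  #5: 8 × 4 × 9 = 288
  #6: 6 × 8 × 5 = 240
  #7: 2 × 4 × 5 = 40
  #8: 10 × 9 × 4 = 360
  #9: 5 × 5 × 4 = 100
Sorted descending: 360, 288, 240, 224, 189, 160, 100, 96, 40.
The sixth-highest RPN is 160 (#4).

160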